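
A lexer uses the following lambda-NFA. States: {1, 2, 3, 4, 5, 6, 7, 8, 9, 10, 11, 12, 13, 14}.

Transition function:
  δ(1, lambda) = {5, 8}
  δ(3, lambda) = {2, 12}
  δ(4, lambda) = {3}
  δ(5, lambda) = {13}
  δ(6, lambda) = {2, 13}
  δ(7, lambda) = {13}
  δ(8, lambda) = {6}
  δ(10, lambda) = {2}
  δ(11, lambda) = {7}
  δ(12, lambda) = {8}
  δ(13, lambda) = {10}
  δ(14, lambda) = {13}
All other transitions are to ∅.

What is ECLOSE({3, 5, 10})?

Start with {3, 5, 10}.
From 3 via lambda: add 2, 12.
From 5 via lambda: add 13.
From 12 via lambda: add 8.
From 8 via lambda: add 6.
No new states can be added; the closed set is {2, 3, 5, 6, 8, 10, 12, 13}.

{2, 3, 5, 6, 8, 10, 12, 13}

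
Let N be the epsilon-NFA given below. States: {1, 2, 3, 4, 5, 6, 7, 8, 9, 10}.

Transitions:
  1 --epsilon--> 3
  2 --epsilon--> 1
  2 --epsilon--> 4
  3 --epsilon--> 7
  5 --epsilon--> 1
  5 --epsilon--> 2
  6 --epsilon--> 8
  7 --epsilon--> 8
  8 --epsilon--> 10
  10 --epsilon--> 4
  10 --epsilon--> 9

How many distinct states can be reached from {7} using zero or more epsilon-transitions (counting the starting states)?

5

Start with {7}.
From 7 via epsilon: add 8.
From 8 via epsilon: add 10.
From 10 via epsilon: add 4, 9.
epsilon-closure = {4, 7, 8, 9, 10}, which has 5 states.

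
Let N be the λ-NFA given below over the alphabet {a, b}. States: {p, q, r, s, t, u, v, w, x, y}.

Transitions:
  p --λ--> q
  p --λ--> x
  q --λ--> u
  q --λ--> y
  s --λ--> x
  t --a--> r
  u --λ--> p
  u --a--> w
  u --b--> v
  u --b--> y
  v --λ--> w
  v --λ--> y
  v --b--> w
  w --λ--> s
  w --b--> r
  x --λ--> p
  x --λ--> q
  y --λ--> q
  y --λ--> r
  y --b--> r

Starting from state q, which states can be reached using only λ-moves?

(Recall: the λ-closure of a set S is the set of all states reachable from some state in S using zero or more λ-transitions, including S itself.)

{p, q, r, u, x, y}

Start with {q}.
From q via λ: add u, y.
From u via λ: add p.
From y via λ: add r.
From p via λ: add x.
No new states can be added; the closed set is {p, q, r, u, x, y}.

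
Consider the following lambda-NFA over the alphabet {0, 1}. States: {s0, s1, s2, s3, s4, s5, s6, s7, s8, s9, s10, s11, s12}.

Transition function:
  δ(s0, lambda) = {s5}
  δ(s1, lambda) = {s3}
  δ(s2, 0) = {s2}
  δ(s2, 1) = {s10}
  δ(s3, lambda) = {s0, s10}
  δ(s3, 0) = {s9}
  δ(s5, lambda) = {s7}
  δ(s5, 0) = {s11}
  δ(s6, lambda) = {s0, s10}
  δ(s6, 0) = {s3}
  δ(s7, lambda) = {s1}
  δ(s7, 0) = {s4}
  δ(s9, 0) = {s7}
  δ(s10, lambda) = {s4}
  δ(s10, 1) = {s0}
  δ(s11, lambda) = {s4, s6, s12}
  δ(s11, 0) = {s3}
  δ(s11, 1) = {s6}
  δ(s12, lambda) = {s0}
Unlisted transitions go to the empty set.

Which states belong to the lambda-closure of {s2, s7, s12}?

{s0, s1, s2, s3, s4, s5, s7, s10, s12}

Start with {s2, s7, s12}.
From s7 via lambda: add s1.
From s12 via lambda: add s0.
From s0 via lambda: add s5.
From s1 via lambda: add s3.
From s3 via lambda: add s10.
From s10 via lambda: add s4.
No new states can be added; the closed set is {s0, s1, s2, s3, s4, s5, s7, s10, s12}.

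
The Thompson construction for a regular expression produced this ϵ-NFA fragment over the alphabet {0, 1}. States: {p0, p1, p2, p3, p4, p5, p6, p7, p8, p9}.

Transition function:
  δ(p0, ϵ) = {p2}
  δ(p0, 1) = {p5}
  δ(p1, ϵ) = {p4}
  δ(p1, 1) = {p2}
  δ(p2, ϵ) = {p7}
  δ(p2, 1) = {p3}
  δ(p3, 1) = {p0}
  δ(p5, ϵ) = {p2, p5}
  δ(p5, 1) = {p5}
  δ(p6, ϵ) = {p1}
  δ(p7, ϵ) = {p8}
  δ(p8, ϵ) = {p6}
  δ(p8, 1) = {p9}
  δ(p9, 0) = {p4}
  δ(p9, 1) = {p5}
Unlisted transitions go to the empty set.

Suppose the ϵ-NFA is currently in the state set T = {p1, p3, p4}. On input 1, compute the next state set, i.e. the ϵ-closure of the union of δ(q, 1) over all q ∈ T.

{p0, p1, p2, p4, p6, p7, p8}

p1 on 1 → {p2}.
p3 on 1 → {p0}.
No 1-transition from p4.
Union after reading 1: {p0, p2}.
Now take the ϵ-closure:
From p2 via ϵ: add p7.
From p7 via ϵ: add p8.
From p8 via ϵ: add p6.
From p6 via ϵ: add p1.
From p1 via ϵ: add p4.
No new states can be added; the closed set is {p0, p1, p2, p4, p6, p7, p8}.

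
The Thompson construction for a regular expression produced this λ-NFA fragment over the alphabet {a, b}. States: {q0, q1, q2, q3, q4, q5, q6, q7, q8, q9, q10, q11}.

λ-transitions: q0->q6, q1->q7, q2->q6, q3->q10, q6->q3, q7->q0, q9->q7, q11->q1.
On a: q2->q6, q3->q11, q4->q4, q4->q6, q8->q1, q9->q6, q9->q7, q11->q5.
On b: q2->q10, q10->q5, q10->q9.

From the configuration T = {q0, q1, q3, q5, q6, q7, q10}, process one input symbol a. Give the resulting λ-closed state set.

q3 on a → {q11}.
No a-transition from q0, q1, q5, q6, q7, q10.
Union after reading a: {q11}.
Now take the λ-closure:
From q11 via λ: add q1.
From q1 via λ: add q7.
From q7 via λ: add q0.
From q0 via λ: add q6.
From q6 via λ: add q3.
From q3 via λ: add q10.
No new states can be added; the closed set is {q0, q1, q3, q6, q7, q10, q11}.

{q0, q1, q3, q6, q7, q10, q11}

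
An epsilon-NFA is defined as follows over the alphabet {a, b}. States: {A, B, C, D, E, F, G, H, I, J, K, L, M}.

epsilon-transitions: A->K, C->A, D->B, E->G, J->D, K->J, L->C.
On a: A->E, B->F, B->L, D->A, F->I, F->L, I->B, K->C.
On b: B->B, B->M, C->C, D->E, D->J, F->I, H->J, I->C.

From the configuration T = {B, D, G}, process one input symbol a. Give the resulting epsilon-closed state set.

B on a → {F, L}.
D on a → {A}.
No a-transition from G.
Union after reading a: {A, F, L}.
Now take the epsilon-closure:
From A via epsilon: add K.
From L via epsilon: add C.
From K via epsilon: add J.
From J via epsilon: add D.
From D via epsilon: add B.
No new states can be added; the closed set is {A, B, C, D, F, J, K, L}.

{A, B, C, D, F, J, K, L}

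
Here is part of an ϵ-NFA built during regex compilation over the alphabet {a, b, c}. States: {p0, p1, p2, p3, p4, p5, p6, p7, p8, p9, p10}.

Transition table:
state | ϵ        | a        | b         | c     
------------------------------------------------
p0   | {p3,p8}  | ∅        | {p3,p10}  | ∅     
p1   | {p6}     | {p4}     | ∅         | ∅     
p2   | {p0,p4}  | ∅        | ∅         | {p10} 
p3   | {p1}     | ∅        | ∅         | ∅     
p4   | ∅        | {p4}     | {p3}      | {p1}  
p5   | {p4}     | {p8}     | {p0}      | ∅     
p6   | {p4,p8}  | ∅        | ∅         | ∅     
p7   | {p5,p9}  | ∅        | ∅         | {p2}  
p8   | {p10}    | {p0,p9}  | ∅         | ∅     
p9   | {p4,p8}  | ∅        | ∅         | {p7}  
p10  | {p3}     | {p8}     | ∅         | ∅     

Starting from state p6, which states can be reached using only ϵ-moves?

Start with {p6}.
From p6 via ϵ: add p4, p8.
From p8 via ϵ: add p10.
From p10 via ϵ: add p3.
From p3 via ϵ: add p1.
No new states can be added; the closed set is {p1, p3, p4, p6, p8, p10}.

{p1, p3, p4, p6, p8, p10}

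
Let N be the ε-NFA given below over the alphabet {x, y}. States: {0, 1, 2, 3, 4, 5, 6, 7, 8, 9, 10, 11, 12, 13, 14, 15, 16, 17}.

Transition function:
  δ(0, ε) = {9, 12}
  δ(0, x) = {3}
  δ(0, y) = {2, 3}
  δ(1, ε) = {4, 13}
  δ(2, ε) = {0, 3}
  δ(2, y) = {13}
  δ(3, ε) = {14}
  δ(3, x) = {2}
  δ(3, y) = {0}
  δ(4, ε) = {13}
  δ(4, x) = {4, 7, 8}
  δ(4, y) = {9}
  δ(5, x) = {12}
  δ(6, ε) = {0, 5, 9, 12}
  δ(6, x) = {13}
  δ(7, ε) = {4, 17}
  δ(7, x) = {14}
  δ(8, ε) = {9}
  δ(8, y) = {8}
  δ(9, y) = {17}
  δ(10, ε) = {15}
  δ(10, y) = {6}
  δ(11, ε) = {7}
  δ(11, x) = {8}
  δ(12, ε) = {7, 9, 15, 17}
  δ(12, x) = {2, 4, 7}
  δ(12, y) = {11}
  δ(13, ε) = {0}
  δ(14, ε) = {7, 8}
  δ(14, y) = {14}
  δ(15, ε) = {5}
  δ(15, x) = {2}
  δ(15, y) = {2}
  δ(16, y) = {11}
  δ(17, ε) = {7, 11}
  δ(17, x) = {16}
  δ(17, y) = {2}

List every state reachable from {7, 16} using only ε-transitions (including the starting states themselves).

{0, 4, 5, 7, 9, 11, 12, 13, 15, 16, 17}

Start with {7, 16}.
From 7 via ε: add 4, 17.
From 4 via ε: add 13.
From 17 via ε: add 11.
From 13 via ε: add 0.
From 0 via ε: add 9, 12.
From 12 via ε: add 15.
From 15 via ε: add 5.
No new states can be added; the closed set is {0, 4, 5, 7, 9, 11, 12, 13, 15, 16, 17}.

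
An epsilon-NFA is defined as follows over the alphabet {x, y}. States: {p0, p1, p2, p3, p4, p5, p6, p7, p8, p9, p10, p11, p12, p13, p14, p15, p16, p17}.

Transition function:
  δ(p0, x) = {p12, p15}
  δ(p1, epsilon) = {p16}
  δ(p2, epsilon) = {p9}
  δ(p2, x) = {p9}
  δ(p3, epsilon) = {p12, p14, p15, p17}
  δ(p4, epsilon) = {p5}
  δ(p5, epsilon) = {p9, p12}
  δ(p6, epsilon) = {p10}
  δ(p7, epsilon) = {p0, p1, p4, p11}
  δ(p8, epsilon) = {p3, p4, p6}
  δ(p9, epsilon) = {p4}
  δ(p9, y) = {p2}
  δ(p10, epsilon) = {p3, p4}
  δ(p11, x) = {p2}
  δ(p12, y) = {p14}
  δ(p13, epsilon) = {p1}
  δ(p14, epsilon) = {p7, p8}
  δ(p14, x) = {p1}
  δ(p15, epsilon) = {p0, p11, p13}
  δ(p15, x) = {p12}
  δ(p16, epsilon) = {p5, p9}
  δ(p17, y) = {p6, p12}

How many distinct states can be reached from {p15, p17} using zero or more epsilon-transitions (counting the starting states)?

11

Start with {p15, p17}.
From p15 via epsilon: add p0, p11, p13.
From p13 via epsilon: add p1.
From p1 via epsilon: add p16.
From p16 via epsilon: add p5, p9.
From p5 via epsilon: add p12.
From p9 via epsilon: add p4.
epsilon-closure = {p0, p1, p4, p5, p9, p11, p12, p13, p15, p16, p17}, which has 11 states.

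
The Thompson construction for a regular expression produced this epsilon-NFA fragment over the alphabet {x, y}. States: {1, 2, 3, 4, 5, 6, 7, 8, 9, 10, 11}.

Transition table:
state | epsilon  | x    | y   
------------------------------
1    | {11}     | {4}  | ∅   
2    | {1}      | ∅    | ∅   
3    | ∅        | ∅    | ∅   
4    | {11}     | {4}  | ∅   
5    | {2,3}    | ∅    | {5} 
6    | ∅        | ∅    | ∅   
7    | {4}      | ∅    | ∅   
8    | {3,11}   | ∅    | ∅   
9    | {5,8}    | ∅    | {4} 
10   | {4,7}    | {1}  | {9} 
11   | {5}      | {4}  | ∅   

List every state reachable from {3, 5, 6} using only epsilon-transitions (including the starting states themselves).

{1, 2, 3, 5, 6, 11}

Start with {3, 5, 6}.
From 5 via epsilon: add 2.
From 2 via epsilon: add 1.
From 1 via epsilon: add 11.
No new states can be added; the closed set is {1, 2, 3, 5, 6, 11}.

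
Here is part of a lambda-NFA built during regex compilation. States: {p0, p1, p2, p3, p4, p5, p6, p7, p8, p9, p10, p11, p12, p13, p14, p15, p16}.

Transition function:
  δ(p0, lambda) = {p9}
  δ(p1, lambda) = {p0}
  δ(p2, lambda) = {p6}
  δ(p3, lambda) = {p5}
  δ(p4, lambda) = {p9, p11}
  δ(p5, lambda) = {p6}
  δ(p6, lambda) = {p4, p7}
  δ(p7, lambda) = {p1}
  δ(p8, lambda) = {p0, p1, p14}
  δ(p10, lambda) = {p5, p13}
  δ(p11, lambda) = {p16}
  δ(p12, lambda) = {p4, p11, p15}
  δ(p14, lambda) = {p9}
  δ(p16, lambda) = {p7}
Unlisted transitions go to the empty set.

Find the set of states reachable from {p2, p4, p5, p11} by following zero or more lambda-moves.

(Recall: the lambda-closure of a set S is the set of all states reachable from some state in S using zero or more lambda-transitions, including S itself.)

Start with {p2, p4, p5, p11}.
From p2 via lambda: add p6.
From p4 via lambda: add p9.
From p11 via lambda: add p16.
From p6 via lambda: add p7.
From p7 via lambda: add p1.
From p1 via lambda: add p0.
No new states can be added; the closed set is {p0, p1, p2, p4, p5, p6, p7, p9, p11, p16}.

{p0, p1, p2, p4, p5, p6, p7, p9, p11, p16}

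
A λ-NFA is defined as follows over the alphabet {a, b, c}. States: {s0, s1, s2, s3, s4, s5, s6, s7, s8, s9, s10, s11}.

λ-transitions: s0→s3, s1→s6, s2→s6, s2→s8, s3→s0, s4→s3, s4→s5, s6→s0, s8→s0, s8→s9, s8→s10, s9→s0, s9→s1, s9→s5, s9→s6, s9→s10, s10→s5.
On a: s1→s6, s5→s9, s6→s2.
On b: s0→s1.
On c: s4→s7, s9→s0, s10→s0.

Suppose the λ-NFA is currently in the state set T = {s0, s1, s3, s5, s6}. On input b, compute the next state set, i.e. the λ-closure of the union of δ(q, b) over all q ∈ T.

{s0, s1, s3, s6}

s0 on b → {s1}.
No b-transition from s1, s3, s5, s6.
Union after reading b: {s1}.
Now take the λ-closure:
From s1 via λ: add s6.
From s6 via λ: add s0.
From s0 via λ: add s3.
No new states can be added; the closed set is {s0, s1, s3, s6}.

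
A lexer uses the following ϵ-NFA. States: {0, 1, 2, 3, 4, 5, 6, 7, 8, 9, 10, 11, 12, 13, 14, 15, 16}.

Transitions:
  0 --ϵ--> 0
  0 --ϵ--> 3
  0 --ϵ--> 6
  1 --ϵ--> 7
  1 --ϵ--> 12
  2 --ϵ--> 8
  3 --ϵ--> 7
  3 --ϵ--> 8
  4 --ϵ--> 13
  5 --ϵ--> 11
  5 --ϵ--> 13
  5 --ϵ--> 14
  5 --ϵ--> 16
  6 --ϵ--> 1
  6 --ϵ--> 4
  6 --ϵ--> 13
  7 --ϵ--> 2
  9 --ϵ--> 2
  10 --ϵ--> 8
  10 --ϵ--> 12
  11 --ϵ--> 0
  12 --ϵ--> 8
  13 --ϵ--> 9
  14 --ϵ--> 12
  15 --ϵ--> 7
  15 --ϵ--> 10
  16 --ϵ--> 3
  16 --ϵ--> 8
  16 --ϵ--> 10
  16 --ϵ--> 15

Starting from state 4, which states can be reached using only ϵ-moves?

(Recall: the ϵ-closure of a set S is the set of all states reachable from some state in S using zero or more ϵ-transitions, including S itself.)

{2, 4, 8, 9, 13}

Start with {4}.
From 4 via ϵ: add 13.
From 13 via ϵ: add 9.
From 9 via ϵ: add 2.
From 2 via ϵ: add 8.
No new states can be added; the closed set is {2, 4, 8, 9, 13}.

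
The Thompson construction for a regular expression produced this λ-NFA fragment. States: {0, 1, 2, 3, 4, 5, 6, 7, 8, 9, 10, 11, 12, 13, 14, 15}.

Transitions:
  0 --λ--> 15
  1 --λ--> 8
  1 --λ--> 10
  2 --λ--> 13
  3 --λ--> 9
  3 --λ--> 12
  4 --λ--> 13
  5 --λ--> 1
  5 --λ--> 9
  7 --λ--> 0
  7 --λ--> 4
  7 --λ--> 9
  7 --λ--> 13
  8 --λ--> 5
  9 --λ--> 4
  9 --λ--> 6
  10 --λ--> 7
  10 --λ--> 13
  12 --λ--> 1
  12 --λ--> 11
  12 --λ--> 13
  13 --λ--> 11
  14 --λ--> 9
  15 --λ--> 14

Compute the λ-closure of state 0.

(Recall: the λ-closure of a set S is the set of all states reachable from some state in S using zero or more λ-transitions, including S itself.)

{0, 4, 6, 9, 11, 13, 14, 15}

Start with {0}.
From 0 via λ: add 15.
From 15 via λ: add 14.
From 14 via λ: add 9.
From 9 via λ: add 4, 6.
From 4 via λ: add 13.
From 13 via λ: add 11.
No new states can be added; the closed set is {0, 4, 6, 9, 11, 13, 14, 15}.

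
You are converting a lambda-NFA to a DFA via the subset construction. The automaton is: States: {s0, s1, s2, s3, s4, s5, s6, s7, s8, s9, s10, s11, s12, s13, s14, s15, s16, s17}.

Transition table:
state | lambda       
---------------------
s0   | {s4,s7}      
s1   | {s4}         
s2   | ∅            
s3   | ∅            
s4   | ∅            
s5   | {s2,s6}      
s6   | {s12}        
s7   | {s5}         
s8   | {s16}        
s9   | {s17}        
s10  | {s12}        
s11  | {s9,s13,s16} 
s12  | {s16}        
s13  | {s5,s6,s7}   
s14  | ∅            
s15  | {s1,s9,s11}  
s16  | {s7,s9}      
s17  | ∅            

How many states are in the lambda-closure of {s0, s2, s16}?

10

Start with {s0, s2, s16}.
From s0 via lambda: add s4, s7.
From s16 via lambda: add s9.
From s7 via lambda: add s5.
From s9 via lambda: add s17.
From s5 via lambda: add s6.
From s6 via lambda: add s12.
lambda-closure = {s0, s2, s4, s5, s6, s7, s9, s12, s16, s17}, which has 10 states.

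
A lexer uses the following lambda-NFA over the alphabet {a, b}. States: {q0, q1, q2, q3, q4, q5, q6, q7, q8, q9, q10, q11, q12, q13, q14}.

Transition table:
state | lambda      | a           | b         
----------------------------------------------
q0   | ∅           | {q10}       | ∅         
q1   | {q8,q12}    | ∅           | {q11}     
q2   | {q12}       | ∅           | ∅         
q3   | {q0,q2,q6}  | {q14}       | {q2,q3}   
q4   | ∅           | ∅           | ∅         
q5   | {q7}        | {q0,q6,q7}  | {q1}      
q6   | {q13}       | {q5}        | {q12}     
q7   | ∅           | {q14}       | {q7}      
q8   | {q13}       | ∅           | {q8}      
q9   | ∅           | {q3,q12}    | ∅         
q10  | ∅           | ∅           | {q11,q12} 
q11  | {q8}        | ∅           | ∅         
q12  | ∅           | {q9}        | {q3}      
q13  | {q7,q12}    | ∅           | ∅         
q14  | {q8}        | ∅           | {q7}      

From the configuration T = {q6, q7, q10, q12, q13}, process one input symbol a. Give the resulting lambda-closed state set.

q6 on a → {q5}.
q7 on a → {q14}.
q12 on a → {q9}.
No a-transition from q10, q13.
Union after reading a: {q5, q9, q14}.
Now take the lambda-closure:
From q5 via lambda: add q7.
From q14 via lambda: add q8.
From q8 via lambda: add q13.
From q13 via lambda: add q12.
No new states can be added; the closed set is {q5, q7, q8, q9, q12, q13, q14}.

{q5, q7, q8, q9, q12, q13, q14}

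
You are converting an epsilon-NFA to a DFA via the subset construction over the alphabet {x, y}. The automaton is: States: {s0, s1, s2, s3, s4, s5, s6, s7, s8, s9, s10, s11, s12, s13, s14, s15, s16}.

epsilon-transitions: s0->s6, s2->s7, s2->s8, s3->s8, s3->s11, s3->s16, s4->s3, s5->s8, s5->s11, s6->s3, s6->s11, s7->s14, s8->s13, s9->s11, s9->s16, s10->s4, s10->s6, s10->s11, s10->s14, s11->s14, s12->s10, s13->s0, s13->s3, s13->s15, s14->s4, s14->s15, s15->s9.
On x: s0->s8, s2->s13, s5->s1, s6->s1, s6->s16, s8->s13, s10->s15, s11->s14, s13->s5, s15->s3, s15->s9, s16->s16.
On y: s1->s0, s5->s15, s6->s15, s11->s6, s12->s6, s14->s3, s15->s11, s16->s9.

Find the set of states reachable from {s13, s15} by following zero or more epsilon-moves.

Start with {s13, s15}.
From s13 via epsilon: add s0, s3.
From s15 via epsilon: add s9.
From s0 via epsilon: add s6.
From s3 via epsilon: add s8, s11, s16.
From s11 via epsilon: add s14.
From s14 via epsilon: add s4.
No new states can be added; the closed set is {s0, s3, s4, s6, s8, s9, s11, s13, s14, s15, s16}.

{s0, s3, s4, s6, s8, s9, s11, s13, s14, s15, s16}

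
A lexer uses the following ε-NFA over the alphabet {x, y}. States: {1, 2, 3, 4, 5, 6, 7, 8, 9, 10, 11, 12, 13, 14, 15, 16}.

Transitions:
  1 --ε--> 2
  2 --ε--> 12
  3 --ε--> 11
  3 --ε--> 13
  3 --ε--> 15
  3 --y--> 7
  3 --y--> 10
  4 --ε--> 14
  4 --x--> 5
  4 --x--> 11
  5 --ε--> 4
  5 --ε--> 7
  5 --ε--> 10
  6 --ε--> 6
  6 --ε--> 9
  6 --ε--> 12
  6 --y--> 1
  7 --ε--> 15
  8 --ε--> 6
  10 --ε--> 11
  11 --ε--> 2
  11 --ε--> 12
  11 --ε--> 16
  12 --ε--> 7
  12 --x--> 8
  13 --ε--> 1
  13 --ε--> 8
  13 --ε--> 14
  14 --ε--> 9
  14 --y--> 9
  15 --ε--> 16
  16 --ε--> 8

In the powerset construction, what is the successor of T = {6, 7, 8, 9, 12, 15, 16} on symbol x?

{6, 7, 8, 9, 12, 15, 16}

12 on x → {8}.
No x-transition from 6, 7, 8, 9, 15, 16.
Union after reading x: {8}.
Now take the ε-closure:
From 8 via ε: add 6.
From 6 via ε: add 9, 12.
From 12 via ε: add 7.
From 7 via ε: add 15.
From 15 via ε: add 16.
No new states can be added; the closed set is {6, 7, 8, 9, 12, 15, 16}.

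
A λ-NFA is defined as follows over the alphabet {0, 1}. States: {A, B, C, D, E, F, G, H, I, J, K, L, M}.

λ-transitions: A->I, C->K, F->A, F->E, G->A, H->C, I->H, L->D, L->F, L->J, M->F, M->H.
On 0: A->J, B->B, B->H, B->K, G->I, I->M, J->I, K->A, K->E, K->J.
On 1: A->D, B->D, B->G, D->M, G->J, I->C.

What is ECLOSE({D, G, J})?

Start with {D, G, J}.
From G via λ: add A.
From A via λ: add I.
From I via λ: add H.
From H via λ: add C.
From C via λ: add K.
No new states can be added; the closed set is {A, C, D, G, H, I, J, K}.

{A, C, D, G, H, I, J, K}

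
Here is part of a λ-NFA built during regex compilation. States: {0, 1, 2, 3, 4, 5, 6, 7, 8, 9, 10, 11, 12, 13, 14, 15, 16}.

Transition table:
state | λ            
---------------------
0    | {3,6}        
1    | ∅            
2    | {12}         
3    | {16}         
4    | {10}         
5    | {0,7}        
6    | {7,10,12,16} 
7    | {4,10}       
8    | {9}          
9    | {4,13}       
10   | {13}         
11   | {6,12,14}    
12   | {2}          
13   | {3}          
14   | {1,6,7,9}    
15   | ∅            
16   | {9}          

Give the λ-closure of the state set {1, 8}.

Start with {1, 8}.
From 8 via λ: add 9.
From 9 via λ: add 4, 13.
From 4 via λ: add 10.
From 13 via λ: add 3.
From 3 via λ: add 16.
No new states can be added; the closed set is {1, 3, 4, 8, 9, 10, 13, 16}.

{1, 3, 4, 8, 9, 10, 13, 16}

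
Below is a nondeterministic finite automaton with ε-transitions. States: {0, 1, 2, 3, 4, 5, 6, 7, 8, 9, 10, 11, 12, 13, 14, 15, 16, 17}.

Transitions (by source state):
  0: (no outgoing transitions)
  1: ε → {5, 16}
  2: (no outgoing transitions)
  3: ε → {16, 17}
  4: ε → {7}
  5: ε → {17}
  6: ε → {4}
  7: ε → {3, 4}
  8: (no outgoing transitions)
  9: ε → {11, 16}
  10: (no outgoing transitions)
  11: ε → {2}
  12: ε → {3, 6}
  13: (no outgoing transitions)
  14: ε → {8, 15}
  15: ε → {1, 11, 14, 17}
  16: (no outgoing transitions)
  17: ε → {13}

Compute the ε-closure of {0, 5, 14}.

{0, 1, 2, 5, 8, 11, 13, 14, 15, 16, 17}

Start with {0, 5, 14}.
From 5 via ε: add 17.
From 14 via ε: add 8, 15.
From 15 via ε: add 1, 11.
From 17 via ε: add 13.
From 1 via ε: add 16.
From 11 via ε: add 2.
No new states can be added; the closed set is {0, 1, 2, 5, 8, 11, 13, 14, 15, 16, 17}.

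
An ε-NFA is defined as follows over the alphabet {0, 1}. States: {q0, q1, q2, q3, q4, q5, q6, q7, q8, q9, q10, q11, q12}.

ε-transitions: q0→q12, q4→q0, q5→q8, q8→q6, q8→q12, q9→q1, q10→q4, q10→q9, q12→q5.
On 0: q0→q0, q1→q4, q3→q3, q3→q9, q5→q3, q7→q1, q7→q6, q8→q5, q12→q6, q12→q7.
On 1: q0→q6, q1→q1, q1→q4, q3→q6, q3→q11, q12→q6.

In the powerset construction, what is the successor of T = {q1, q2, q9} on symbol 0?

{q0, q4, q5, q6, q8, q12}

q1 on 0 → {q4}.
No 0-transition from q2, q9.
Union after reading 0: {q4}.
Now take the ε-closure:
From q4 via ε: add q0.
From q0 via ε: add q12.
From q12 via ε: add q5.
From q5 via ε: add q8.
From q8 via ε: add q6.
No new states can be added; the closed set is {q0, q4, q5, q6, q8, q12}.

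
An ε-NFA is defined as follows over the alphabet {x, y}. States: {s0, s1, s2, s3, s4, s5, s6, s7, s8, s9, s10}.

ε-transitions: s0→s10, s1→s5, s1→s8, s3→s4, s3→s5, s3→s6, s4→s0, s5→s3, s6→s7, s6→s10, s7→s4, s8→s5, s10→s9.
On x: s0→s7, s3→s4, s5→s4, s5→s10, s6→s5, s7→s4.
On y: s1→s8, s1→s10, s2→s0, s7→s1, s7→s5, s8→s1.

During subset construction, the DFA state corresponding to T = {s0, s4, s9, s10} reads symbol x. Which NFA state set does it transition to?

{s0, s4, s7, s9, s10}

s0 on x → {s7}.
No x-transition from s4, s9, s10.
Union after reading x: {s7}.
Now take the ε-closure:
From s7 via ε: add s4.
From s4 via ε: add s0.
From s0 via ε: add s10.
From s10 via ε: add s9.
No new states can be added; the closed set is {s0, s4, s7, s9, s10}.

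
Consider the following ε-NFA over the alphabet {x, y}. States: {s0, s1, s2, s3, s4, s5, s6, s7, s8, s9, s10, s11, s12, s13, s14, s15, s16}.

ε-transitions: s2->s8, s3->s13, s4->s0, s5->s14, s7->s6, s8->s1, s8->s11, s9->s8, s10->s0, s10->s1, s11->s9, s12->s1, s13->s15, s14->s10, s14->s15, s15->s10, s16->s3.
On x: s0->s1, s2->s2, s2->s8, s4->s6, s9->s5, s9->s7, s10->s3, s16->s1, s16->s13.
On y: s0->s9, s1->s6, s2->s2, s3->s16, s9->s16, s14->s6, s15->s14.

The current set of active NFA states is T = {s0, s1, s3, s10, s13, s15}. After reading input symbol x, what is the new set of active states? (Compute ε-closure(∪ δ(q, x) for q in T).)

s0 on x → {s1}.
s10 on x → {s3}.
No x-transition from s1, s3, s13, s15.
Union after reading x: {s1, s3}.
Now take the ε-closure:
From s3 via ε: add s13.
From s13 via ε: add s15.
From s15 via ε: add s10.
From s10 via ε: add s0.
No new states can be added; the closed set is {s0, s1, s3, s10, s13, s15}.

{s0, s1, s3, s10, s13, s15}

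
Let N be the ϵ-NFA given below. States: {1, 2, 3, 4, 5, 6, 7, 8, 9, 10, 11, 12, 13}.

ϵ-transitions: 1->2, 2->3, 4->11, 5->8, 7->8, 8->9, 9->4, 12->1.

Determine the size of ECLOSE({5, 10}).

6

Start with {5, 10}.
From 5 via ϵ: add 8.
From 8 via ϵ: add 9.
From 9 via ϵ: add 4.
From 4 via ϵ: add 11.
ϵ-closure = {4, 5, 8, 9, 10, 11}, which has 6 states.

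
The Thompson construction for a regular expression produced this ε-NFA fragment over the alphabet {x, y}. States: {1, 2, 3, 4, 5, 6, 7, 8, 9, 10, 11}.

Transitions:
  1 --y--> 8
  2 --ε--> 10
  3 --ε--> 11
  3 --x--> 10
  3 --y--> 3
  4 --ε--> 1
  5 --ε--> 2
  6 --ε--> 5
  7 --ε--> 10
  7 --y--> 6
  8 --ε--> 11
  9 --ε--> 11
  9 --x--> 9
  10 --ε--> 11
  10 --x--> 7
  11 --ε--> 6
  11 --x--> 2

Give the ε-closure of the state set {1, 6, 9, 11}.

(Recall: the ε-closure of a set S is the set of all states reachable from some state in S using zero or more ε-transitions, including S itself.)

Start with {1, 6, 9, 11}.
From 6 via ε: add 5.
From 5 via ε: add 2.
From 2 via ε: add 10.
No new states can be added; the closed set is {1, 2, 5, 6, 9, 10, 11}.

{1, 2, 5, 6, 9, 10, 11}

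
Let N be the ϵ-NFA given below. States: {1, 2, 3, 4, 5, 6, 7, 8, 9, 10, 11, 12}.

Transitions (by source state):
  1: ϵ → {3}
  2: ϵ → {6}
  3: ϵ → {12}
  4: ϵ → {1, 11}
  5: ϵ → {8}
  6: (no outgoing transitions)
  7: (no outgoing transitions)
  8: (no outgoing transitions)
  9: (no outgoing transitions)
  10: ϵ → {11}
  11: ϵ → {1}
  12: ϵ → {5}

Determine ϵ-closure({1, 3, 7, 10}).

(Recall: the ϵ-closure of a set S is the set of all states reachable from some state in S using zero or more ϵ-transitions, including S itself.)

Start with {1, 3, 7, 10}.
From 3 via ϵ: add 12.
From 10 via ϵ: add 11.
From 12 via ϵ: add 5.
From 5 via ϵ: add 8.
No new states can be added; the closed set is {1, 3, 5, 7, 8, 10, 11, 12}.

{1, 3, 5, 7, 8, 10, 11, 12}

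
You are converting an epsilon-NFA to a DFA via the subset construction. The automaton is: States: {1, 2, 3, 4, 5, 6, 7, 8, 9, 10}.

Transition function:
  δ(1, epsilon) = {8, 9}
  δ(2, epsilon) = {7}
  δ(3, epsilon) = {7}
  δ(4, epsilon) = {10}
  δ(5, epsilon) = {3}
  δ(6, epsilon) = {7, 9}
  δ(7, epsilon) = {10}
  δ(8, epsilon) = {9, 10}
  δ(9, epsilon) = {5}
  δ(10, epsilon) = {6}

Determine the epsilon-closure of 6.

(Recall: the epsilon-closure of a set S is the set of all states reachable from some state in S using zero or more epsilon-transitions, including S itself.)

{3, 5, 6, 7, 9, 10}

Start with {6}.
From 6 via epsilon: add 7, 9.
From 7 via epsilon: add 10.
From 9 via epsilon: add 5.
From 5 via epsilon: add 3.
No new states can be added; the closed set is {3, 5, 6, 7, 9, 10}.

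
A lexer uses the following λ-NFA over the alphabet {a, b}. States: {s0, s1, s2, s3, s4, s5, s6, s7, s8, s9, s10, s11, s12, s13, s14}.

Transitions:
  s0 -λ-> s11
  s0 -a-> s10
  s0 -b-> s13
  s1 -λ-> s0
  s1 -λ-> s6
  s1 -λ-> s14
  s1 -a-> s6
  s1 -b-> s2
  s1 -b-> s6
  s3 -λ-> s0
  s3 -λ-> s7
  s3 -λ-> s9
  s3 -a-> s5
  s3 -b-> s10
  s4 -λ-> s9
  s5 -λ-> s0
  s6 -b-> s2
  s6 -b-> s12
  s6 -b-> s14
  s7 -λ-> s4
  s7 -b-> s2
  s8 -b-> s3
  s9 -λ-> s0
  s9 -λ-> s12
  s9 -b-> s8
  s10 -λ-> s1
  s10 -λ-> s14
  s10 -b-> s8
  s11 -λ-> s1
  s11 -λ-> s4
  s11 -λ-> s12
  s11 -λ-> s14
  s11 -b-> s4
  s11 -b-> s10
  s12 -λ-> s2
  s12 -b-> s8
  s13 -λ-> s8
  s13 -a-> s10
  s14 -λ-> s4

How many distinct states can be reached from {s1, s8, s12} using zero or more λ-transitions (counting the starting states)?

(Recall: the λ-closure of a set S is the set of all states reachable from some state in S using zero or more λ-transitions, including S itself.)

Start with {s1, s8, s12}.
From s1 via λ: add s0, s6, s14.
From s12 via λ: add s2.
From s0 via λ: add s11.
From s14 via λ: add s4.
From s4 via λ: add s9.
λ-closure = {s0, s1, s2, s4, s6, s8, s9, s11, s12, s14}, which has 10 states.

10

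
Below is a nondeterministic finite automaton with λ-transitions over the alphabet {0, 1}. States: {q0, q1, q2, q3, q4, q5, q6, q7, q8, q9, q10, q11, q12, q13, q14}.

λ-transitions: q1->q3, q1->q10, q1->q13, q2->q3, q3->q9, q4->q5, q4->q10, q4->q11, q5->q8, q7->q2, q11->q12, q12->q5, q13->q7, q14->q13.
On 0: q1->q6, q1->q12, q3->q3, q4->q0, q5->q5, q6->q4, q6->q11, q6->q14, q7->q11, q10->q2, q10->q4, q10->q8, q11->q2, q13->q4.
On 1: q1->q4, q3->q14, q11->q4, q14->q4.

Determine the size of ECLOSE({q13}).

5

Start with {q13}.
From q13 via λ: add q7.
From q7 via λ: add q2.
From q2 via λ: add q3.
From q3 via λ: add q9.
λ-closure = {q2, q3, q7, q9, q13}, which has 5 states.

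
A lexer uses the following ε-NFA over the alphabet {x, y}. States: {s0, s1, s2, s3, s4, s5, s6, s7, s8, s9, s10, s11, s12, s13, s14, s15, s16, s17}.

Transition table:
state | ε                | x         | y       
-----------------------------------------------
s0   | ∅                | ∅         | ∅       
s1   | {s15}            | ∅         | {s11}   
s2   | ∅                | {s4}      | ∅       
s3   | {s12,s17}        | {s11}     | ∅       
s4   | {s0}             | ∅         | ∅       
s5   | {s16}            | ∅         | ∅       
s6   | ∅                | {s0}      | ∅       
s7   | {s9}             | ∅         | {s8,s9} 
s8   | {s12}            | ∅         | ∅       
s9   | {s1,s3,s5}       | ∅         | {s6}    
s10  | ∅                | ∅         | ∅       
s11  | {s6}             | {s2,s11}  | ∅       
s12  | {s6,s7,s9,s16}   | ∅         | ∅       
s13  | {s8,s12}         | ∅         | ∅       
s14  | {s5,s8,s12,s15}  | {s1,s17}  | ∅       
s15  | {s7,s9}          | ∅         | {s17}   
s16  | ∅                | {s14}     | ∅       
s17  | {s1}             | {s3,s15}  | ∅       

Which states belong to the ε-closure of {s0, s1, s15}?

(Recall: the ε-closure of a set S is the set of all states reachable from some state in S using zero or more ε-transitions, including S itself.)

Start with {s0, s1, s15}.
From s15 via ε: add s7, s9.
From s9 via ε: add s3, s5.
From s3 via ε: add s12, s17.
From s5 via ε: add s16.
From s12 via ε: add s6.
No new states can be added; the closed set is {s0, s1, s3, s5, s6, s7, s9, s12, s15, s16, s17}.

{s0, s1, s3, s5, s6, s7, s9, s12, s15, s16, s17}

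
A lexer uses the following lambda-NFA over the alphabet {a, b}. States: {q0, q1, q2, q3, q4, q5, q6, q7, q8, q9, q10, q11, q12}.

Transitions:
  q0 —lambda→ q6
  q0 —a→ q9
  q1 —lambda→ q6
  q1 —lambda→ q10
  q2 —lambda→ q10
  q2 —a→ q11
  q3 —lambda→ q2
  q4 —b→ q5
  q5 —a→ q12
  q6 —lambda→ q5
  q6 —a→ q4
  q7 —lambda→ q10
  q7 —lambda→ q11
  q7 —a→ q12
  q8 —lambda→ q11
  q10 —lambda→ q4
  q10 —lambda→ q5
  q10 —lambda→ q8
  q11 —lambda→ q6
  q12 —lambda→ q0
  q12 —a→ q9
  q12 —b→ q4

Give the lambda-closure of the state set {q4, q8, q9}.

{q4, q5, q6, q8, q9, q11}

Start with {q4, q8, q9}.
From q8 via lambda: add q11.
From q11 via lambda: add q6.
From q6 via lambda: add q5.
No new states can be added; the closed set is {q4, q5, q6, q8, q9, q11}.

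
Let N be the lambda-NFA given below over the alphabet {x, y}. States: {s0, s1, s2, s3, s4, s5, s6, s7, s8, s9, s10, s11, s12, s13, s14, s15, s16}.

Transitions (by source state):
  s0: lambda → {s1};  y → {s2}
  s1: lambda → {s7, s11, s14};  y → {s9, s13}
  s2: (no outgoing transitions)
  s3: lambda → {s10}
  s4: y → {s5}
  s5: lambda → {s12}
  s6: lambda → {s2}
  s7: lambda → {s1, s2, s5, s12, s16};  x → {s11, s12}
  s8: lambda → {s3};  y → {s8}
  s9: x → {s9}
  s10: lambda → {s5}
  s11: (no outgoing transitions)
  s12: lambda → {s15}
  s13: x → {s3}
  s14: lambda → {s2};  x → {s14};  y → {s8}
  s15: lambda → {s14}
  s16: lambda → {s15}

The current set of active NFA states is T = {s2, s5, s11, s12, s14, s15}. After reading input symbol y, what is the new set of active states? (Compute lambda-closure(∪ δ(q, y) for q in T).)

{s2, s3, s5, s8, s10, s12, s14, s15}

s14 on y → {s8}.
No y-transition from s2, s5, s11, s12, s15.
Union after reading y: {s8}.
Now take the lambda-closure:
From s8 via lambda: add s3.
From s3 via lambda: add s10.
From s10 via lambda: add s5.
From s5 via lambda: add s12.
From s12 via lambda: add s15.
From s15 via lambda: add s14.
From s14 via lambda: add s2.
No new states can be added; the closed set is {s2, s3, s5, s8, s10, s12, s14, s15}.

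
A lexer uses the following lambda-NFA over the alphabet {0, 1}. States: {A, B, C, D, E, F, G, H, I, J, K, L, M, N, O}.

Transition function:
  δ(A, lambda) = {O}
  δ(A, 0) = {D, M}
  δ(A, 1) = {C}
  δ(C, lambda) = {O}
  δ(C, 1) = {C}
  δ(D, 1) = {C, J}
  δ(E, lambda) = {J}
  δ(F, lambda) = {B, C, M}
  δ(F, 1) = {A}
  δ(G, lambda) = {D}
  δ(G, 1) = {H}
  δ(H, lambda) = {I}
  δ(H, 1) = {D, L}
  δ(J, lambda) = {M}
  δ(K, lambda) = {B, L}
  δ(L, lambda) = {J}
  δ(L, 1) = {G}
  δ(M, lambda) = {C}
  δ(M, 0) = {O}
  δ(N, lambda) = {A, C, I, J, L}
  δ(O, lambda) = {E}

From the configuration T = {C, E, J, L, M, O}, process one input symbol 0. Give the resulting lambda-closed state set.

M on 0 → {O}.
No 0-transition from C, E, J, L, O.
Union after reading 0: {O}.
Now take the lambda-closure:
From O via lambda: add E.
From E via lambda: add J.
From J via lambda: add M.
From M via lambda: add C.
No new states can be added; the closed set is {C, E, J, M, O}.

{C, E, J, M, O}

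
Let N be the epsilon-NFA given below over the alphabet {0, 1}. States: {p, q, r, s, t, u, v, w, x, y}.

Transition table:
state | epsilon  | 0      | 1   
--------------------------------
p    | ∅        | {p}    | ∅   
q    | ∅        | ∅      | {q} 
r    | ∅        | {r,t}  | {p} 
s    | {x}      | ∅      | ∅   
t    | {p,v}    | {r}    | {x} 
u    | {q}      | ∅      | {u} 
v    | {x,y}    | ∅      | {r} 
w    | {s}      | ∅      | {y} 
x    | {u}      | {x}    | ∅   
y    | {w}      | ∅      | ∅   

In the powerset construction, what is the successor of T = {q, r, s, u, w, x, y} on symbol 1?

{p, q, s, u, w, x, y}

q on 1 → {q}.
r on 1 → {p}.
u on 1 → {u}.
w on 1 → {y}.
No 1-transition from s, x, y.
Union after reading 1: {p, q, u, y}.
Now take the epsilon-closure:
From y via epsilon: add w.
From w via epsilon: add s.
From s via epsilon: add x.
No new states can be added; the closed set is {p, q, s, u, w, x, y}.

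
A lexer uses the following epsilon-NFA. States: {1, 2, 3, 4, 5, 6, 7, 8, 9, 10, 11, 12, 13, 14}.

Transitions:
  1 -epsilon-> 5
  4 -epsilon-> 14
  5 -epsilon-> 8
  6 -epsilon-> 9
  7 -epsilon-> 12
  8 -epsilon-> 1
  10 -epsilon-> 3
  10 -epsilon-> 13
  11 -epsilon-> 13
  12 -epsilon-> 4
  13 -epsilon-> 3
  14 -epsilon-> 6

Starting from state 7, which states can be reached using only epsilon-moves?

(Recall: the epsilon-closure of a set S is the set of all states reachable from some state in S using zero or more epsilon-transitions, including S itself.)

Start with {7}.
From 7 via epsilon: add 12.
From 12 via epsilon: add 4.
From 4 via epsilon: add 14.
From 14 via epsilon: add 6.
From 6 via epsilon: add 9.
No new states can be added; the closed set is {4, 6, 7, 9, 12, 14}.

{4, 6, 7, 9, 12, 14}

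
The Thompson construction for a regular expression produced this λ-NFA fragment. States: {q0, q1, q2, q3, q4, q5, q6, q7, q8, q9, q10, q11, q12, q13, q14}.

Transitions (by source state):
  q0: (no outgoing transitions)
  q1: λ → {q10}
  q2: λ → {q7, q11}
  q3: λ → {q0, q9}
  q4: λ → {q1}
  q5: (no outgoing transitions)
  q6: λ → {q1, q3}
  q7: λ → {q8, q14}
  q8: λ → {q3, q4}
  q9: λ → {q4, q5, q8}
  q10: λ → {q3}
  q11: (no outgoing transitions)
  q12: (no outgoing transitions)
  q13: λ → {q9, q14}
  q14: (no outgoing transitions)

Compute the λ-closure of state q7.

Start with {q7}.
From q7 via λ: add q8, q14.
From q8 via λ: add q3, q4.
From q3 via λ: add q0, q9.
From q4 via λ: add q1.
From q1 via λ: add q10.
From q9 via λ: add q5.
No new states can be added; the closed set is {q0, q1, q3, q4, q5, q7, q8, q9, q10, q14}.

{q0, q1, q3, q4, q5, q7, q8, q9, q10, q14}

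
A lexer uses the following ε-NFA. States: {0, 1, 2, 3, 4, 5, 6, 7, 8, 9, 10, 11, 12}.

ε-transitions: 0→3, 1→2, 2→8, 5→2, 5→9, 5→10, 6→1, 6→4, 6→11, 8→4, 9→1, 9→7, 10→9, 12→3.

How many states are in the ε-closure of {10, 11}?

Start with {10, 11}.
From 10 via ε: add 9.
From 9 via ε: add 1, 7.
From 1 via ε: add 2.
From 2 via ε: add 8.
From 8 via ε: add 4.
ε-closure = {1, 2, 4, 7, 8, 9, 10, 11}, which has 8 states.

8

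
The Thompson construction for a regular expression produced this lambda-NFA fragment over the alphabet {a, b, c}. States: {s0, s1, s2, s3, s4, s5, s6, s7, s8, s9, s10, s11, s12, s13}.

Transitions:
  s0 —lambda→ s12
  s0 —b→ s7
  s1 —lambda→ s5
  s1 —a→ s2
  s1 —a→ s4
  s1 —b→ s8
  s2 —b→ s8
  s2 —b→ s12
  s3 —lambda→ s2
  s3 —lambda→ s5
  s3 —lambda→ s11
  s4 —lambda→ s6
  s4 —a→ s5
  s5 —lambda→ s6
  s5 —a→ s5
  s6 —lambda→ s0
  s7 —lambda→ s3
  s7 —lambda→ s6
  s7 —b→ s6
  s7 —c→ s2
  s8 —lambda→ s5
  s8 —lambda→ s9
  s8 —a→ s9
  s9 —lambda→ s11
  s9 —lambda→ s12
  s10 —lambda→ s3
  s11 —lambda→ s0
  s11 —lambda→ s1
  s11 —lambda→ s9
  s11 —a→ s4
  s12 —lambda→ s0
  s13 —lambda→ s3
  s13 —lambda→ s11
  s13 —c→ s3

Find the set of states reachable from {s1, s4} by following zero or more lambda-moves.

{s0, s1, s4, s5, s6, s12}

Start with {s1, s4}.
From s1 via lambda: add s5.
From s4 via lambda: add s6.
From s6 via lambda: add s0.
From s0 via lambda: add s12.
No new states can be added; the closed set is {s0, s1, s4, s5, s6, s12}.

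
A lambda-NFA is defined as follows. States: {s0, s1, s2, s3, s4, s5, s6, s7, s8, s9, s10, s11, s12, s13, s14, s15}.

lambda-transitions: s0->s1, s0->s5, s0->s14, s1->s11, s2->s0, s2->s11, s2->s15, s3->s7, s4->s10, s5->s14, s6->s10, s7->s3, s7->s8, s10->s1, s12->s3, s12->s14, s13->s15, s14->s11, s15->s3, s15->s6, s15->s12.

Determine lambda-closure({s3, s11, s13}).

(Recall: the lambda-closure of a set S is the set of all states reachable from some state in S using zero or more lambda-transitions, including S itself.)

{s1, s3, s6, s7, s8, s10, s11, s12, s13, s14, s15}

Start with {s3, s11, s13}.
From s3 via lambda: add s7.
From s13 via lambda: add s15.
From s7 via lambda: add s8.
From s15 via lambda: add s6, s12.
From s6 via lambda: add s10.
From s12 via lambda: add s14.
From s10 via lambda: add s1.
No new states can be added; the closed set is {s1, s3, s6, s7, s8, s10, s11, s12, s13, s14, s15}.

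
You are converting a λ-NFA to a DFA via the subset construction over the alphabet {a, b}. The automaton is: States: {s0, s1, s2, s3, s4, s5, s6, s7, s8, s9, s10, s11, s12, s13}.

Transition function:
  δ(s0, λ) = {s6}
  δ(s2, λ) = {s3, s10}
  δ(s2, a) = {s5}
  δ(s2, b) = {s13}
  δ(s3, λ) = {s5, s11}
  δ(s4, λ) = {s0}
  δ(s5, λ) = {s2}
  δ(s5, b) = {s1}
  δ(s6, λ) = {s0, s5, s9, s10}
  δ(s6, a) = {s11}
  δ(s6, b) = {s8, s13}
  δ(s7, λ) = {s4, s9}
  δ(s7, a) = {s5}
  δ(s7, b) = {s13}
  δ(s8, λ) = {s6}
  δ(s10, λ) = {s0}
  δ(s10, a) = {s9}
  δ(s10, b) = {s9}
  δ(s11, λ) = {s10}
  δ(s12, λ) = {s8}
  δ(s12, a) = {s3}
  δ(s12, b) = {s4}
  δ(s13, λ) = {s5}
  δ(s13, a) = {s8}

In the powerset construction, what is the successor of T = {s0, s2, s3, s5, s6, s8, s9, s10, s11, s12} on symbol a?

{s0, s2, s3, s5, s6, s9, s10, s11}

s2 on a → {s5}.
s6 on a → {s11}.
s10 on a → {s9}.
s12 on a → {s3}.
No a-transition from s0, s3, s5, s8, s9, s11.
Union after reading a: {s3, s5, s9, s11}.
Now take the λ-closure:
From s5 via λ: add s2.
From s11 via λ: add s10.
From s10 via λ: add s0.
From s0 via λ: add s6.
No new states can be added; the closed set is {s0, s2, s3, s5, s6, s9, s10, s11}.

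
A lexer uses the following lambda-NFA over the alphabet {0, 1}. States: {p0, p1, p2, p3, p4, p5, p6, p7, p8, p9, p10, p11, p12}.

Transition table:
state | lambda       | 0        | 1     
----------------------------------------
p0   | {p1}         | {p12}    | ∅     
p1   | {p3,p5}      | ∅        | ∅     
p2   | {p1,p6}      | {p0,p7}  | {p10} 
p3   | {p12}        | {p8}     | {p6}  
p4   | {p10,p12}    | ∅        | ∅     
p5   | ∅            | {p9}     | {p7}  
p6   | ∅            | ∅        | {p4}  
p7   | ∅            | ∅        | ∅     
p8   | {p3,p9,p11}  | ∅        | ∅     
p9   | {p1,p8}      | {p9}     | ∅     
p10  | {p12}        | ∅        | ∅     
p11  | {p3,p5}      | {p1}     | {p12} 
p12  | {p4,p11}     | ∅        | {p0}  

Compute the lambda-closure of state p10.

{p3, p4, p5, p10, p11, p12}

Start with {p10}.
From p10 via lambda: add p12.
From p12 via lambda: add p4, p11.
From p11 via lambda: add p3, p5.
No new states can be added; the closed set is {p3, p4, p5, p10, p11, p12}.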